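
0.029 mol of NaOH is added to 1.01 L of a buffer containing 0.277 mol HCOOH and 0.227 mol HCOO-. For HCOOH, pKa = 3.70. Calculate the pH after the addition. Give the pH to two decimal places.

pH = 3.71

OH- converts HCOOH to HCOO-: HCOOH → 0.248 mol, HCOO- → 0.256 mol.
Henderson–Hasselbalch with mole ratio 0.256/0.248: pH = 3.70 + (+0.014)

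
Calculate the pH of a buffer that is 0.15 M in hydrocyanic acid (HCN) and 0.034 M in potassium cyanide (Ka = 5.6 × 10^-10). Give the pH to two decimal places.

pH = 8.61

pKa = −log(5.6 × 10^-10) = 9.252
pH = pKa + log([A⁻]/[HA]) = 9.252 + log(0.034/0.15)
pH = 9.252 + (-0.645) = 8.61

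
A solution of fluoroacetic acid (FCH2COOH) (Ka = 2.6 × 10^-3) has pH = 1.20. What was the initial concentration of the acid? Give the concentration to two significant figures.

C₀ = 1.6 M

[H+] = 10^(-1.20) = 6.31 × 10^-2 M = x
Ka = x²/(C₀ − x) ⇒ C₀ = x + x²/Ka
C₀ = 6.31 × 10^-2 + (6.31 × 10^-2)²/(2.6 × 10^-3) = 1.59 M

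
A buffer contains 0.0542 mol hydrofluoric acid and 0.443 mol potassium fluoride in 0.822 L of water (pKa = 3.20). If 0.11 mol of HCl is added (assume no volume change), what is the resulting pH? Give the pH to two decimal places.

Added H+ converts F- to HF: HF → 0.164 mol, F- → 0.333 mol.
pH = pKa + log([A⁻]/[HA]) = 3.20 + log(0.333/0.164) = 3.20 +0.308

pH = 3.51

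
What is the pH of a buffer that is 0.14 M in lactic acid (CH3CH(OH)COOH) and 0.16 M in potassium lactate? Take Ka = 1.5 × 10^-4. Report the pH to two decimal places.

pH = 3.88

pKa = −log(1.5 × 10^-4) = 3.824
pH = pKa + log([A⁻]/[HA]) = 3.824 + log(0.16/0.14)
pH = 3.824 + (+0.058) = 3.88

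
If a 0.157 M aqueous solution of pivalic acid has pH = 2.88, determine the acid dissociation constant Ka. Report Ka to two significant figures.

Ka = 1.1 × 10^-5

[H+] = 10^(-2.88) = 1.32 × 10^-3 M
At equilibrium [HA] = 0.157 − 1.32 × 10^-3 = 1.56 × 10^-1 M
Ka = [H+][A-]/[HA] = (1.32 × 10^-3)² / 1.56 × 10^-1 = 1.1 × 10^-5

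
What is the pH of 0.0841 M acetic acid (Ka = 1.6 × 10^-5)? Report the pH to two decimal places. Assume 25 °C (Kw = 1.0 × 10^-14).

pH = 2.94

CH3COOH ⇌ CH3COO- + H+
Ka = x²/(0.0841 − x) = 1.6 × 10^-5
Since Ka ≪ C₀, x ≈ √(Ka·C₀) = 1.16 × 10^-3 M.
Check: 1.4% ionized — well under 5%, approximation valid.
pH = −log(1.16 × 10^-3) = 2.94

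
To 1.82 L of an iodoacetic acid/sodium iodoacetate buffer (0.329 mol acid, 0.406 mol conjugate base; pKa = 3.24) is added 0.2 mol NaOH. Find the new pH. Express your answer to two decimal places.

pH = 3.91

After neutralization: n(ICH2COOH) = 0.129 mol, n(ICH2COO-) = 0.606 mol.
pH = pKa + log(n_ICH2COO-/n_ICH2COOH) = 3.24 + log(0.606/0.129) = 3.24 + (+0.672)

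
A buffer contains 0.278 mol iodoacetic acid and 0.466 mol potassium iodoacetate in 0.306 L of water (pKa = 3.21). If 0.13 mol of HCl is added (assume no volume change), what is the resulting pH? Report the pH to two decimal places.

pH = 3.13

Added H+ converts ICH2COO- to ICH2COOH: ICH2COOH → 0.408 mol, ICH2COO- → 0.336 mol.
Henderson–Hasselbalch with mole ratio 0.336/0.408: pH = 3.21 + (-0.084)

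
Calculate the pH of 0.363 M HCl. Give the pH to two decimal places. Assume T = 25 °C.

pH = 0.44

HCl is a strong acid and dissociates completely, so [H+] = 0.363 M.
pH = -log(0.363) = 0.44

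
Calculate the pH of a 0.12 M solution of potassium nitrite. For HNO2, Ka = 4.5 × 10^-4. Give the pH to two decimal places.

NO2- is the conjugate base of the weak acid HNO2.
Kb = Kw/Ka = 1.0×10^-14 / 4.5 × 10^-4 = 2.22 × 10^-11
From the ICE table, Kb = x²/(0.12 − x) = 2.22 × 10^-11.
Since Kb ≪ C₀, x ≈ √(Kb·C₀) = 1.63 × 10^-6 M.
(x/C₀ = 0.0014% < 5%, so the approximation holds.)
pOH = 5.79, so pH = 14.00 − pOH = 8.21

pH = 8.21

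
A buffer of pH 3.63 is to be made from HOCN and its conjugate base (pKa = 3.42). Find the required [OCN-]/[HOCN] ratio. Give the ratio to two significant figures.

ratio = 1.6

pH = pKa + log(r) ⇒ log(r) = 3.63 − 3.42 = +0.21
r = [OCN-]/[HOCN] = 10^(+0.21) = 1.62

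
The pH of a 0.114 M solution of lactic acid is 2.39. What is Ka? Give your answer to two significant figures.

Ka = 1.5 × 10^-4

[H+] = 10^(-2.39) = 4.07 × 10^-3 M
At equilibrium [HA] = 0.114 − 4.07 × 10^-3 = 1.10 × 10^-1 M
Ka = [H+][A-]/[HA] = (4.07 × 10^-3)² / 1.10 × 10^-1 = 1.5 × 10^-4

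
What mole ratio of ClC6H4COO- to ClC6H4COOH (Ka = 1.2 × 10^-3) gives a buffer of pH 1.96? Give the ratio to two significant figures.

pKa = -log(1.2 × 10^-3) = 2.921
pH = pKa + log(r) ⇒ log(r) = 1.96 − 2.921 = -0.961
r = [ClC6H4COO-]/[ClC6H4COOH] = 10^(-0.961) = 0.109

ratio = 0.11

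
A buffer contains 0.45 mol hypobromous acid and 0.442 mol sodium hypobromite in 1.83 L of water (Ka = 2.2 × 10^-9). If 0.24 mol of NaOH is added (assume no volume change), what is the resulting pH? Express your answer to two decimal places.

pH = 9.17

OH- converts HOBr to OBr-: HOBr → 0.21 mol, OBr- → 0.682 mol.
pKa = −log(2.2 × 10^-9) = 8.658
pH = pKa + log(n_OBr-/n_HOBr) = 8.658 + log(0.682/0.21) = 8.658 + (+0.512)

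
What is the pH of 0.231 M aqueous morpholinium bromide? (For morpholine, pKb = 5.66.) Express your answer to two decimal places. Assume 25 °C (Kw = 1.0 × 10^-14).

C4H8ONH2+ is the conjugate acid of the weak base C4H8ONH.
Kb = 10^(−5.66) = 2.19 × 10^-6
Ka = Kw/Kb = 1.0×10^-14 / 2.19 × 10^-6 = 4.57 × 10^-9
From the ICE table, Ka = [H+]²/(0.231 − [H+]) = 4.57 × 10^-9.
Neglecting [H+] in the denominator: [H+] = √(4.57 × 10^-9 × 0.231) = 3.25 × 10^-5 M
([H+]/C₀ = 0.014% < 5%, so the approximation holds.)
pH = −log(3.25 × 10^-5) = 4.49

pH = 4.49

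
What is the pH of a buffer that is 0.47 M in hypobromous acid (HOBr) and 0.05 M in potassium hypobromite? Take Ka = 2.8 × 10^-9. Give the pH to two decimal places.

pKa = −log(2.8 × 10^-9) = 8.553
Henderson–Hasselbalch: pH = pKa + log([OBr-]/[HOBr]) = 8.553 + log(0.05/0.47)
pH = 8.553 + (-0.973) = 7.58

pH = 7.58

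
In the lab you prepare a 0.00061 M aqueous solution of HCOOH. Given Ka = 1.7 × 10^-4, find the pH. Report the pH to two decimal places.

HCOOH ⇌ HCOO- + H+
From the ICE table, Ka = [H+]²/(0.00061 − [H+]) = 1.7 × 10^-4.
Here C₀/Ka ≈ 3.59, so the small-[H+] approximation fails. Use the quadratic:
[H+] = [−0.00017 + √(0.00017² + 4.15e-07)]/2 = 2.48 × 10^-4 M
pH = −log(2.48 × 10^-4) = 3.61

pH = 3.61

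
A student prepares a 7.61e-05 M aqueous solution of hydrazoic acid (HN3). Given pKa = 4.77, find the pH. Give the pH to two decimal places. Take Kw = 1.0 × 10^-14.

pH = 4.55

HN3 ⇌ N3- + H+
Ka = 10^(−4.77) = 1.70 × 10^-5
Let x = [H+] at equilibrium. Ka = x²/(7.61e-05 − x).
Here C₀/Ka ≈ 4.48, so the small-x approximation fails. Use the quadratic:
x = [−1.7e-05 + √(1.7e-05² + 5.17e-09)]/2 = 2.85 × 10^-5 M
pH = −log(2.85 × 10^-5) = 4.55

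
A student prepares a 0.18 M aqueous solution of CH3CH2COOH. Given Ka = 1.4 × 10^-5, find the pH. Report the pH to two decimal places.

pH = 2.80

CH3CH2COOH ⇌ CH3CH2COO- + H+
Ka = [H+]²/(0.18 − [H+]) = 1.4 × 10^-5
Assume [H+] ≪ 0.18: [H+] ≈ √(1.4 × 10^-5 × 0.18) = 1.59 × 10^-3 M
([H+]/C₀ = 0.88% < 5%, so the approximation holds.)
pH = −log[H+] = −log(1.59 × 10^-3) = 2.80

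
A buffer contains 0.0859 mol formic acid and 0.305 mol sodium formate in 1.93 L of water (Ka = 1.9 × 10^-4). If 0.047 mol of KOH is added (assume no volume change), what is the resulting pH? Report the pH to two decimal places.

pH = 4.68

OH- converts HCOOH to HCOO-: HCOOH → 0.0389 mol, HCOO- → 0.352 mol.
pKa = −log(1.9 × 10^-4) = 3.721
pH = pKa + log(n_HCOO-/n_HCOOH) = 3.721 + log(0.352/0.0389) = 3.721 + (+0.957)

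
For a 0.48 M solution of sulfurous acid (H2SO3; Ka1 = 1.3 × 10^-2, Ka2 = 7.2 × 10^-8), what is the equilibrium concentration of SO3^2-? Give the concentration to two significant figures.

7.2 × 10^-8 M

First ionization gives [H+] ≈ [HSO3-] = 7.28 × 10^-2 M.
Second step: Ka2 = [H+][SO3^2-]/[HSO3-] ≈ [SO3^2-] (since [H+] ≈ [HSO3-]).
So [SO3^2-] ≈ Ka2.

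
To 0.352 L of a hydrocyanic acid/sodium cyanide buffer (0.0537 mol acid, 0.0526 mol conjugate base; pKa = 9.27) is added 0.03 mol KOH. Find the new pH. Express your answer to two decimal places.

OH- converts HCN to CN-: HCN → 0.0237 mol, CN- → 0.0826 mol.
pH = pKa + log([A⁻]/[HA]) = 9.27 + log(0.0826/0.0237) = 9.27 +0.542

pH = 9.81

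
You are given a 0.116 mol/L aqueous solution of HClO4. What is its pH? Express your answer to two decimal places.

HClO4 is a strong acid and dissociates completely, so [H+] = 0.116 M.
pH = -log(0.116) = 0.94

pH = 0.94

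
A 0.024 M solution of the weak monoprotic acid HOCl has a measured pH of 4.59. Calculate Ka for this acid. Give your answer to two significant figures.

[H+] = 10^(-4.59) = 2.57 × 10^-5 M
At equilibrium [HA] = 0.024 − 2.57 × 10^-5 = 2.40 × 10^-2 M
Ka = [H+][A-]/[HA] = (2.57 × 10^-5)² / 2.40 × 10^-2 = 2.8 × 10^-8

Ka = 2.8 × 10^-8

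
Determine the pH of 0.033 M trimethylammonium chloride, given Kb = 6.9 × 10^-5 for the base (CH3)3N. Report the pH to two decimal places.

pH = 5.66

(CH3)3NH+ is the conjugate acid of the weak base (CH3)3N.
Ka = Kw/Kb = 1.0×10^-14 / 6.9 × 10^-5 = 1.45 × 10^-10
Ka = [H+]²/(0.033 − [H+]) = 1.45 × 10^-10
Assume [H+] ≪ 0.033: [H+] ≈ √(1.45 × 10^-10 × 0.033) = 2.19 × 10^-6 M
pH = −log(2.19 × 10^-6) = 5.66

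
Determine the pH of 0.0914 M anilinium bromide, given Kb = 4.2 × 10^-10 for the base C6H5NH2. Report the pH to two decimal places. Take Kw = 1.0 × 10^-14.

pH = 2.83

C6H5NH3+ is the conjugate acid of the weak base C6H5NH2.
Ka = Kw/Kb = 1.0×10^-14 / 4.2 × 10^-10 = 2.38 × 10^-5
Ka = [H+]²/(0.0914 − [H+]) = 2.38 × 10^-5
Since Ka ≪ C₀, [H+] ≈ √(Ka·C₀) = 1.47 × 10^-3 M.
([H+]/C₀ = 1.6% < 5%, so the approximation holds.)
pH = −log[H+] = −log(1.47 × 10^-3) = 2.83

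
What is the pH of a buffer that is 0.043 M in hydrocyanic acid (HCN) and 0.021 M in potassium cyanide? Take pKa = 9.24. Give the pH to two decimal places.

pH = 8.93

pH = pKa + log([A⁻]/[HA]) = 9.24 + log(0.021/0.043)
pH = 9.24 + (-0.311) = 8.93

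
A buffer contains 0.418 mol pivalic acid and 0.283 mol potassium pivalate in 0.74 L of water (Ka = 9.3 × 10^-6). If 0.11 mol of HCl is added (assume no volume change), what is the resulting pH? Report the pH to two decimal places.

After neutralization: n((CH3)3CCOOH) = 0.528 mol, n((CH3)3CCOO-) = 0.173 mol.
pKa = −log(9.3 × 10^-6) = 5.032
Henderson–Hasselbalch with mole ratio 0.173/0.528: pH = 5.032 + (-0.485)

pH = 4.55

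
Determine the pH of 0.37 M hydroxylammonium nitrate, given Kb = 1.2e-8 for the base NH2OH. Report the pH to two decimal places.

pH = 3.26

NH3OH+ is the conjugate acid of the weak base NH2OH.
Ka = Kw/Kb = 1.0×10^-14 / 1.2 × 10^-8 = 8.33 × 10^-7
From the ICE table, Ka = [H+]²/(0.37 − [H+]) = 8.33 × 10^-7.
Neglecting [H+] in the denominator: [H+] = √(8.33 × 10^-7 × 0.37) = 5.55 × 10^-4 M
([H+]/C₀ = 0.15% < 5%, so the approximation holds.)
pH = −log(5.55 × 10^-4) = 3.26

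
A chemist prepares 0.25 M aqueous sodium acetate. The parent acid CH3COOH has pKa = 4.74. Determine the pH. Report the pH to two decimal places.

pH = 9.07

CH3COO- is the conjugate base of the weak acid CH3COOH.
Ka = 10^(−4.74) = 1.82 × 10^-5
Kb = Kw/Ka = 1.0×10^-14 / 1.82 × 10^-5 = 5.49 × 10^-10
Kb = [OH-]²/(0.25 − [OH-]) = 5.49 × 10^-10
Assume [OH-] ≪ 0.25: [OH-] ≈ √(5.49 × 10^-10 × 0.25) = 1.17 × 10^-5 M
pOH = −log(1.17 × 10^-5) = 4.93; pH = 14.00 − 4.93 = 9.07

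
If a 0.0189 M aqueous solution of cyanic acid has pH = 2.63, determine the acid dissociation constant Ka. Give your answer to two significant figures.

[H+] = 10^(-2.63) = 2.34 × 10^-3 M
At equilibrium [HA] = 0.0189 − 2.34 × 10^-3 = 1.66 × 10^-2 M
Ka = [H+][A-]/[HA] = (2.34 × 10^-3)² / 1.66 × 10^-2 = 3.3 × 10^-4

Ka = 3.3 × 10^-4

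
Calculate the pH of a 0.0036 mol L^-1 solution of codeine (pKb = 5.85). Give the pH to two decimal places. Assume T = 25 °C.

pH = 9.85

C18H21NO3 + H2O ⇌ C18H22NO3+ + OH-
Kb = 10^(−5.85) = 1.41 × 10^-6
Let x = [OH-] at equilibrium. Kb = x²/(0.0036 − x).
Since Kb ≪ C₀, x ≈ √(Kb·C₀) = 7.12 × 10^-5 M.
(x/C₀ = 2% < 5%, so the approximation holds.)
pOH = −log(7.12 × 10^-5) = 4.15; pH = 14.00 − 4.15 = 9.85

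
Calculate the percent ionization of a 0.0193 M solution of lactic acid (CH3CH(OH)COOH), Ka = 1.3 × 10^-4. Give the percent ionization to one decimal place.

CH3CH(OH)COOH ⇌ CH3CH(OH)COO- + H+; let x = [H+] at equilibrium.
Solve x² + 0.00013x − 2.51e-06 = 0 → x = 1.52 × 10^-3 M
Fraction ionized = 1.52 × 10^-3 / 0.0193 = 0.0788 → 7.9%

7.9%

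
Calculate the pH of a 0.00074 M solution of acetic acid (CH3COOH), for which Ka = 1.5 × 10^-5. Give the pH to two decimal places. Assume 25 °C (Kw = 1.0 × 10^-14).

CH3COOH ⇌ CH3COO- + H+
From the ICE table, Ka = x²/(0.00074 − x) = 1.5 × 10^-5.
The 5% rule fails; solving x² + Ka·x − Ka·C₀ = 0 exactly:
x = (−Ka + √(Ka² + 4·Ka·C₀))/2 = 9.81 × 10^-5 M
pH = −log[H+] = −log(9.81 × 10^-5) = 4.01

pH = 4.01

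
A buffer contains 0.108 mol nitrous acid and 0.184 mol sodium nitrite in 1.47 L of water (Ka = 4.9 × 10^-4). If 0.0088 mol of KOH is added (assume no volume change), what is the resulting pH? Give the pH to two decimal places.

OH- converts HNO2 to NO2-: HNO2 → 0.0992 mol, NO2- → 0.193 mol.
pKa = −log(4.9 × 10^-4) = 3.310
pH = pKa + log(n_NO2-/n_HNO2) = 3.310 + log(0.193/0.0992) = 3.310 + (+0.289)

pH = 3.60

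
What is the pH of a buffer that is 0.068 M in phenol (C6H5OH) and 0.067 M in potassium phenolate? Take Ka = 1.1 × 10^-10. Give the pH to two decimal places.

pH = 9.95

pKa = −log(1.1 × 10^-10) = 9.959
Henderson–Hasselbalch: pH = pKa + log([C6H5O-]/[C6H5OH]) = 9.959 + log(0.067/0.068)
pH = 9.959 + (-0.006) = 9.95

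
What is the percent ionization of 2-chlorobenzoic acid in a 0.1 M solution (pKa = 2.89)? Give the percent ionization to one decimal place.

ClC6H4COOH ⇌ ClC6H4COO- + H+; let x = [H+] at equilibrium.
Ka = 10^(−2.89) = 1.29 × 10^-3
Ka = x²/(C₀ − x); solving the quadratic gives x = 1.07 × 10^-2 M.
% ionization = x/C₀ × 100% = 1.07 × 10^-2/0.1 × 100% = 10.7%

10.7%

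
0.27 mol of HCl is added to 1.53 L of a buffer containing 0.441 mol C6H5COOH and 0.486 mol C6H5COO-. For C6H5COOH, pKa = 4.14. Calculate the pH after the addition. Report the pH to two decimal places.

pH = 3.62

Added H+ converts C6H5COO- to C6H5COOH: C6H5COOH → 0.711 mol, C6H5COO- → 0.216 mol.
pH = pKa + log(n_C6H5COO-/n_C6H5COOH) = 4.14 + log(0.216/0.711) = 4.14 + (-0.517)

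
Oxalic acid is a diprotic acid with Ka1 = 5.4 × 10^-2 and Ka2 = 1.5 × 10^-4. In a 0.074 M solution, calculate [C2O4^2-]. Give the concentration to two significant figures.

1.5 × 10^-4 M

First ionization gives [H+] ≈ [HC2O4-] = 4.17 × 10^-2 M.
Second step: Ka2 = [H+][C2O4^2-]/[HC2O4-] ≈ [C2O4^2-] (since [H+] ≈ [HC2O4-]).
So [C2O4^2-] ≈ Ka2.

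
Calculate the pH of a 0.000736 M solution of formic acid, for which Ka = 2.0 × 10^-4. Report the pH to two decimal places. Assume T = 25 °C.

HCOOH ⇌ HCOO- + H+
Let x = [H+] at equilibrium. Ka = x²/(0.000736 − x).
x is not negligible relative to C₀; solve x² + 0.0002·x − 1.47e-07 = 0.
x = (−Ka + √(Ka² + 4·Ka·C₀))/2 = 2.96 × 10^-4 M
pH = −log[H+] = −log(2.96 × 10^-4) = 3.53

pH = 3.53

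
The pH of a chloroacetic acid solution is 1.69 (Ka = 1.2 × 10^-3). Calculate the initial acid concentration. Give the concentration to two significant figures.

C₀ = 3.7 × 10^-1 M

[H+] = 10^(-1.69) = 2.04 × 10^-2 M = x
Ka = x²/(C₀ − x) ⇒ C₀ = x + x²/Ka
C₀ = 2.04 × 10^-2 + (2.04 × 10^-2)²/(1.2 × 10^-3) = 3.67 × 10^-1 M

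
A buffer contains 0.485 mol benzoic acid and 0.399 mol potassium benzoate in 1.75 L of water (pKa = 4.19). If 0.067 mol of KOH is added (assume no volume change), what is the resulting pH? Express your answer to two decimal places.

After neutralization: n(C6H5COOH) = 0.418 mol, n(C6H5COO-) = 0.466 mol.
pH = pKa + log([A⁻]/[HA]) = 4.19 + log(0.466/0.418) = 4.19 +0.047

pH = 4.24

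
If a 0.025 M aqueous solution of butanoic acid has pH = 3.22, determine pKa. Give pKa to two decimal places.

pKa = 4.83

[H+] = 10^(-3.22) = 6.03 × 10^-4 M
At equilibrium [HA] = 0.025 − 6.03 × 10^-4 = 2.44 × 10^-2 M
Ka = [H+][A-]/[HA] = (6.03 × 10^-4)² / 2.44 × 10^-2 = 1.49 × 10^-5
pKa = -log(1.49 × 10^-5) = 4.83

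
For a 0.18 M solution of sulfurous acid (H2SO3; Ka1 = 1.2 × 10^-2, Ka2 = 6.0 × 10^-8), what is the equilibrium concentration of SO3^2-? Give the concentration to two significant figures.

6.0 × 10^-8 M

First ionization gives [H+] ≈ [HSO3-] = 4.09 × 10^-2 M.
Second step: Ka2 = [H+][SO3^2-]/[HSO3-] ≈ [SO3^2-] (since [H+] ≈ [HSO3-]).
So [SO3^2-] ≈ Ka2.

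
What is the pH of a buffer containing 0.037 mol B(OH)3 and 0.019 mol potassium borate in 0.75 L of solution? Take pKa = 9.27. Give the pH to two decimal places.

pH = 8.98

Henderson–Hasselbalch: pH = pKa + log([B(OH)4-]/[B(OH)3]) = 9.27 + log(0.019/0.037)
pH = 9.27 + (-0.289) = 8.98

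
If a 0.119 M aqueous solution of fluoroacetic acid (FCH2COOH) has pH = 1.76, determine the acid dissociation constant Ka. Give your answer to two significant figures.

Ka = 3.0 × 10^-3

[H+] = 10^(-1.76) = 1.74 × 10^-2 M
At equilibrium [HA] = 0.119 − 1.74 × 10^-2 = 1.02 × 10^-1 M
Ka = [H+][A-]/[HA] = (1.74 × 10^-2)² / 1.02 × 10^-1 = 3.0 × 10^-3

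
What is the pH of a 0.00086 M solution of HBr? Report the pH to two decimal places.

HBr is a strong acid and dissociates completely, so [H+] = 0.00086 M.
pH = -log(0.00086) = 3.07

pH = 3.07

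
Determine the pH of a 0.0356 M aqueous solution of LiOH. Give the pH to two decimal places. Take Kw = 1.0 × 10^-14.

LiOH is a strong base; [OH-] = 0.0356 M.
pOH = -log(0.0356) = 1.45
pH = 14.00 - 1.45 = 12.55

pH = 12.55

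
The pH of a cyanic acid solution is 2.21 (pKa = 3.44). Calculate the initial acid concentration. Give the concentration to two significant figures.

C₀ = 1.1 × 10^-1 M

[H+] = 10^(-2.21) = 6.17 × 10^-3 M = x
Ka = 10^(−3.44) = 3.63 × 10^-4
Ka = x²/(C₀ − x) ⇒ C₀ = x + x²/Ka
C₀ = 6.17 × 10^-3 + (6.17 × 10^-3)²/(3.63 × 10^-4) = 1.11 × 10^-1 M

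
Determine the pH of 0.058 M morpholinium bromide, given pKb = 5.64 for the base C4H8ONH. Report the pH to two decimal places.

C4H8ONH2+ is the conjugate acid of the weak base C4H8ONH.
Kb = 10^(−5.64) = 2.29 × 10^-6
Ka = Kw/Kb = 1.0×10^-14 / 2.29 × 10^-6 = 4.37 × 10^-9
From the ICE table, Ka = x²/(0.058 − x) = 4.37 × 10^-9.
Since Ka ≪ C₀, x ≈ √(Ka·C₀) = 1.59 × 10^-5 M.
(x/C₀ = 0.027% < 5%, so the approximation holds.)
pH = −log[H+] = −log(1.59 × 10^-5) = 4.80

pH = 4.80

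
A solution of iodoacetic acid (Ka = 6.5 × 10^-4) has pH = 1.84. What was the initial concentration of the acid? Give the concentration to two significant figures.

C₀ = 3.4 × 10^-1 M

[H+] = 10^(-1.84) = 1.45 × 10^-2 M = x
Ka = x²/(C₀ − x) ⇒ C₀ = x + x²/Ka
C₀ = 1.45 × 10^-2 + (1.45 × 10^-2)²/(6.5 × 10^-4) = 3.38 × 10^-1 M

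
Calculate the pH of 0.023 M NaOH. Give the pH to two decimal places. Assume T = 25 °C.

pH = 12.36

NaOH is a strong base; [OH-] = 0.023 M.
pOH = -log(0.023) = 1.64
pH = 14.00 - 1.64 = 12.36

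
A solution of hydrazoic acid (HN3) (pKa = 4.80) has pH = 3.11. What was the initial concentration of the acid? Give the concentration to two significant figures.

[H+] = 10^(-3.11) = 7.76 × 10^-4 M = x
Ka = 10^(−4.80) = 1.58 × 10^-5
Ka = x²/(C₀ − x) ⇒ C₀ = x + x²/Ka
C₀ = 7.76 × 10^-4 + (7.76 × 10^-4)²/(1.58 × 10^-5) = 3.89 × 10^-2 M

C₀ = 3.9 × 10^-2 M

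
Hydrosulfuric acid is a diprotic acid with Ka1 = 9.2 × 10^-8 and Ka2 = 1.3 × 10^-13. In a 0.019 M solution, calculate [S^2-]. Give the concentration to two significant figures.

First ionization gives [H+] ≈ [HS-] = 4.18 × 10^-5 M.
Second step: Ka2 = [H+][S^2-]/[HS-] ≈ [S^2-] (since [H+] ≈ [HS-]).
So [S^2-] ≈ Ka2.

1.3 × 10^-13 M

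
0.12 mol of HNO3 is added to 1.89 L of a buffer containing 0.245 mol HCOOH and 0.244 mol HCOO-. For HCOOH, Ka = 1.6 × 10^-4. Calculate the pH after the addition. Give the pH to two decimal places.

pH = 3.33

Added H+ converts HCOO- to HCOOH: HCOOH → 0.365 mol, HCOO- → 0.124 mol.
pKa = −log(1.6 × 10^-4) = 3.796
pH = pKa + log([A⁻]/[HA]) = 3.796 + log(0.124/0.365) = 3.796 -0.469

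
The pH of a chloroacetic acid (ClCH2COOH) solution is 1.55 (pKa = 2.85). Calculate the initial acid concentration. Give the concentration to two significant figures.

[H+] = 10^(-1.55) = 2.82 × 10^-2 M = x
Ka = 10^(−2.85) = 1.41 × 10^-3
Ka = x²/(C₀ − x) ⇒ C₀ = x + x²/Ka
C₀ = 2.82 × 10^-2 + (2.82 × 10^-2)²/(1.41 × 10^-3) = 5.92 × 10^-1 M

C₀ = 5.9 × 10^-1 M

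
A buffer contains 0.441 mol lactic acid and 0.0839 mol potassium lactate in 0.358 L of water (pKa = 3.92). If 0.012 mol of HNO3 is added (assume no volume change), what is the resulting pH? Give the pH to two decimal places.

After neutralization: n(CH3CH(OH)COOH) = 0.453 mol, n(CH3CH(OH)COO-) = 0.0719 mol.
Henderson–Hasselbalch with mole ratio 0.0719/0.453: pH = 3.92 + (-0.799)

pH = 3.12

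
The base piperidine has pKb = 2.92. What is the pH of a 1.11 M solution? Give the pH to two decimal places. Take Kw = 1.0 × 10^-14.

pH = 12.56

C5H10NH + H2O ⇌ C5H10NH2+ + OH-
Kb = 10^(−2.92) = 1.20 × 10^-3
From the ICE table, Kb = [OH-]²/(1.11 − [OH-]) = 1.20 × 10^-3.
Since Kb ≪ C₀, [OH-] ≈ √(Kb·C₀) = 3.65 × 10^-2 M.
([OH-]/C₀ = 3.3% < 5%, so the approximation holds.)
pOH = −log(3.65 × 10^-2) = 1.44; pH = 14.00 − 1.44 = 12.56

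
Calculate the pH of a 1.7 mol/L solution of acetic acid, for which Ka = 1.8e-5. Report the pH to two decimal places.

pH = 2.26

CH3COOH ⇌ CH3COO- + H+
Ka = x²/(1.7 − x) = 1.8 × 10^-5
Neglecting x in the denominator: x = √(1.8 × 10^-5 × 1.7) = 5.53 × 10^-3 M
(x/C₀ = 0.33% < 5%, so the approximation holds.)
pH = −log[H+] = −log(5.53 × 10^-3) = 2.26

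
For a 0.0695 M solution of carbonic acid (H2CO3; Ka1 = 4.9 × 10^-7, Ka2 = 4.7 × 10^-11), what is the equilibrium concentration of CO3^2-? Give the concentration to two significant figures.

First ionization gives [H+] ≈ [HCO3-] = 1.85 × 10^-4 M.
Second step: Ka2 = [H+][CO3^2-]/[HCO3-] ≈ [CO3^2-] (since [H+] ≈ [HCO3-]).
So [CO3^2-] ≈ Ka2.

4.7 × 10^-11 M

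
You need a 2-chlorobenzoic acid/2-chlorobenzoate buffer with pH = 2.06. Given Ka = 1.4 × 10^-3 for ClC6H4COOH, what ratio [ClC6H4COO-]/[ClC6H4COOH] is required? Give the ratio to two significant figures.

pKa = -log(1.4 × 10^-3) = 2.854
pH = pKa + log(r) ⇒ log(r) = 2.06 − 2.854 = -0.794
r = [ClC6H4COO-]/[ClC6H4COOH] = 10^(-0.794) = 0.161

ratio = 0.16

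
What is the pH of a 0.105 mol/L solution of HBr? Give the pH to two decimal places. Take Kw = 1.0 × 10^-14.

pH = 0.98

HBr is a strong acid and dissociates completely, so [H+] = 0.105 M.
pH = -log(0.105) = 0.98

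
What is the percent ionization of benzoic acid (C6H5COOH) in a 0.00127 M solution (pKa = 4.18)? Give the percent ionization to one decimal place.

20.4%

C6H5COOH ⇌ C6H5COO- + H+; let x = [H+] at equilibrium.
Ka = 10^(−4.18) = 6.61 × 10^-5
Ka = x²/(C₀ − x); solving the quadratic gives x = 2.59 × 10^-4 M.
% ionization = x/C₀ × 100% = 2.59 × 10^-4/0.00127 × 100% = 20.4%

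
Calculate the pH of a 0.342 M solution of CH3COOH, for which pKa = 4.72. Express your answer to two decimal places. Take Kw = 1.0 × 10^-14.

CH3COOH ⇌ CH3COO- + H+
Ka = 10^(−4.72) = 1.91 × 10^-5
Let x = [H+] at equilibrium. Ka = x²/(0.342 − x).
Neglecting x in the denominator: x = √(1.91 × 10^-5 × 0.342) = 2.56 × 10^-3 M
Check: 0.75% ionized — well under 5%, approximation valid.
pH = −log[H+] = −log(2.56 × 10^-3) = 2.59

pH = 2.59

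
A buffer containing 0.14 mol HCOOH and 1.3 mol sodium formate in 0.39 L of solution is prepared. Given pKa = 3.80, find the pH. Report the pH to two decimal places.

pH = 4.77

Using pH = pKa + log([base]/[acid]) with [base]/[acid] = 1.3/0.14:
pH = 3.80 + (+0.968) = 4.77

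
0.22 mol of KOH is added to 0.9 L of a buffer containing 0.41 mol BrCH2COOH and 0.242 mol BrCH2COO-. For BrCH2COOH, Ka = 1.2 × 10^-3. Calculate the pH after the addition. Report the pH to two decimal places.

pH = 3.31

OH- converts BrCH2COOH to BrCH2COO-: BrCH2COOH → 0.19 mol, BrCH2COO- → 0.462 mol.
pKa = −log(1.2 × 10^-3) = 2.921
pH = pKa + log(n_BrCH2COO-/n_BrCH2COOH) = 2.921 + log(0.462/0.19) = 2.921 + (+0.386)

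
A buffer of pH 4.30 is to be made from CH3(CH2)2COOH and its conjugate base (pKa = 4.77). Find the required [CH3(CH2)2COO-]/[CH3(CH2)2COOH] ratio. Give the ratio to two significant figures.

pH = pKa + log(r) ⇒ log(r) = 4.30 − 4.77 = -0.47
r = [CH3(CH2)2COO-]/[CH3(CH2)2COOH] = 10^(-0.47) = 0.339

ratio = 0.34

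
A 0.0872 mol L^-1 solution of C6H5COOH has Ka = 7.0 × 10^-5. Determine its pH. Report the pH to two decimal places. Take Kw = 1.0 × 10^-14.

pH = 2.61

C6H5COOH ⇌ C6H5COO- + H+
From the ICE table, Ka = x²/(0.0872 − x) = 7.0 × 10^-5.
Since Ka ≪ C₀, x ≈ √(Ka·C₀) = 2.47 × 10^-3 M.
pH = −log[H+] = −log(2.47 × 10^-3) = 2.61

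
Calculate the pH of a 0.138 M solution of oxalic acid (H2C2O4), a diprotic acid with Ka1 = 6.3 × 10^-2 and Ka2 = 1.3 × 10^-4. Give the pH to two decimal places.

Ka1 ≫ Ka2, so treat the first dissociation as the only significant source of H+.
Ka1 = x²/(0.138 − x) = 6.3 × 10^-2
Solving the quadratic: x = (−Ka1 + √(Ka1² + 4·Ka1·C₀))/2 = 6.69 × 10^-2 M
pH = −log(6.69 × 10^-2) = 1.17

pH = 1.17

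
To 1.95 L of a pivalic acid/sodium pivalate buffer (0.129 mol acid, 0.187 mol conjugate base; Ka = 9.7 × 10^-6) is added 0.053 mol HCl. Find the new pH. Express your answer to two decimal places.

pH = 4.88

Added H+ converts (CH3)3CCOO- to (CH3)3CCOOH: (CH3)3CCOOH → 0.182 mol, (CH3)3CCOO- → 0.134 mol.
pKa = −log(9.7 × 10^-6) = 5.013
pH = pKa + log(n_(CH3)3CCOO-/n_(CH3)3CCOOH) = 5.013 + log(0.134/0.182) = 5.013 + (-0.133)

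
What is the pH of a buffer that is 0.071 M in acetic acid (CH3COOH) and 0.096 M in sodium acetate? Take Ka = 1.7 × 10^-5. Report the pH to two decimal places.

pH = 4.90

pKa = −log(1.7 × 10^-5) = 4.770
Henderson–Hasselbalch: pH = pKa + log([CH3COO-]/[CH3COOH]) = 4.770 + log(0.096/0.071)
pH = 4.770 + (+0.131) = 4.90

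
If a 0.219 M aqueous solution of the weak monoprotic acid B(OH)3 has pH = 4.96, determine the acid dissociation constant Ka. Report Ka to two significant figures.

Ka = 5.5 × 10^-10

[H+] = 10^(-4.96) = 1.10 × 10^-5 M
At equilibrium [HA] = 0.219 − 1.10 × 10^-5 = 2.19 × 10^-1 M
Ka = [H+][A-]/[HA] = (1.10 × 10^-5)² / 2.19 × 10^-1 = 5.5 × 10^-10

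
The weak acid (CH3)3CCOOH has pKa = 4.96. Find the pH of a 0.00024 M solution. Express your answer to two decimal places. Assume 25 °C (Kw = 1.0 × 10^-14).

(CH3)3CCOOH ⇌ (CH3)3CCOO- + H+
Ka = 10^(−4.96) = 1.10 × 10^-5
Let x = [H+] at equilibrium. Ka = x²/(0.00024 − x).
x is not negligible relative to C₀; solve x² + 1.1e-05·x − 2.64e-09 = 0.
x = [−1.1e-05 + √(1.1e-05² + 1.06e-08)]/2 = 4.62 × 10^-5 M
pH = −log(4.62 × 10^-5) = 4.34

pH = 4.34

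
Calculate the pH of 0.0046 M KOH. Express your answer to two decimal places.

pH = 11.66

KOH is a strong base; [OH-] = 0.0046 M.
pOH = -log(0.0046) = 2.34
pH = 14.00 - 2.34 = 11.66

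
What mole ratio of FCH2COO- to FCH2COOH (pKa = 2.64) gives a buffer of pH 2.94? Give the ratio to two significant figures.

pH = pKa + log(r) ⇒ log(r) = 2.94 − 2.64 = +0.30
r = [FCH2COO-]/[FCH2COOH] = 10^(+0.30) = 2

ratio = 2.0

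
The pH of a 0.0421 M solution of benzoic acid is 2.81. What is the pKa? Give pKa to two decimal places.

pKa = 4.23

[H+] = 10^(-2.81) = 1.55 × 10^-3 M
At equilibrium [HA] = 0.0421 − 1.55 × 10^-3 = 4.05 × 10^-2 M
Ka = [H+][A-]/[HA] = (1.55 × 10^-3)² / 4.05 × 10^-2 = 5.93 × 10^-5
pKa = -log(5.93 × 10^-5) = 4.23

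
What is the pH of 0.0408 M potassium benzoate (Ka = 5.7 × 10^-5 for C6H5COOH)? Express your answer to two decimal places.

C6H5COO- is the conjugate base of the weak acid C6H5COOH.
Kb = Kw/Ka = 1.0×10^-14 / 5.7 × 10^-5 = 1.75 × 10^-10
From the ICE table, Kb = [OH-]²/(0.0408 − [OH-]) = 1.75 × 10^-10.
Neglecting [OH-] in the denominator: [OH-] = √(1.75 × 10^-10 × 0.0408) = 2.67 × 10^-6 M
([OH-]/C₀ = 0.0065% < 5%, so the approximation holds.)
pOH = 5.57, so pH = 14.00 − pOH = 8.43

pH = 8.43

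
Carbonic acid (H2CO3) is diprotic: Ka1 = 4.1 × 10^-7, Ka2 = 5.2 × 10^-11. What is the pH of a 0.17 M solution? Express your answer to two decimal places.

pH = 3.58

Ka1 ≫ Ka2, so treat the first dissociation as the only significant source of H+.
Ka1 = x²/(0.17 − x) = 4.1 × 10^-7
x ≈ √(4.1 × 10^-7 × 0.17) = 2.64 × 10^-4 M
pH = −log(2.64 × 10^-4) = 3.58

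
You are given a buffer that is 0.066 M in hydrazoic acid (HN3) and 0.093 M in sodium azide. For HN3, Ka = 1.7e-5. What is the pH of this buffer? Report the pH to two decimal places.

pH = 4.92

pKa = −log(1.7 × 10^-5) = 4.770
Using pH = pKa + log([base]/[acid]) with [base]/[acid] = 0.093/0.066:
pH = 4.770 + (+0.149) = 4.92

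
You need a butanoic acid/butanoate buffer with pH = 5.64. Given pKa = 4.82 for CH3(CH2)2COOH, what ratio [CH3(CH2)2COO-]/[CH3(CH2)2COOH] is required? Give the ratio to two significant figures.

pH = pKa + log(r) ⇒ log(r) = 5.64 − 4.82 = +0.82
r = [CH3(CH2)2COO-]/[CH3(CH2)2COOH] = 10^(+0.82) = 6.61

ratio = 6.6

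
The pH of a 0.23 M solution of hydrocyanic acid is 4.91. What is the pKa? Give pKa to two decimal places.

pKa = 9.18

[H+] = 10^(-4.91) = 1.23 × 10^-5 M
At equilibrium [HA] = 0.23 − 1.23 × 10^-5 = 2.30 × 10^-1 M
Ka = [H+][A-]/[HA] = (1.23 × 10^-5)² / 2.30 × 10^-1 = 6.58 × 10^-10
pKa = -log(6.58 × 10^-10) = 9.18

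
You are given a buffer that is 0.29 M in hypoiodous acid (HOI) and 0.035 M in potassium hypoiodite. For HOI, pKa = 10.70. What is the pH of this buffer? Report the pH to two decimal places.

pH = 9.78

Using pH = pKa + log([base]/[acid]) with [base]/[acid] = 0.035/0.29:
pH = 10.70 + (-0.918) = 9.78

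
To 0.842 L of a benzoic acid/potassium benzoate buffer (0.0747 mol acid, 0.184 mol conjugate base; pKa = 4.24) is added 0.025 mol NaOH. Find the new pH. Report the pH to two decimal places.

After neutralization: n(C6H5COOH) = 0.0497 mol, n(C6H5COO-) = 0.209 mol.
pH = pKa + log(n_C6H5COO-/n_C6H5COOH) = 4.24 + log(0.209/0.0497) = 4.24 + (+0.624)

pH = 4.86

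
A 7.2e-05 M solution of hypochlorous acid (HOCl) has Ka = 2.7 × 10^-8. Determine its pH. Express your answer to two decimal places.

HOCl ⇌ OCl- + H+
Let x = [H+] at equilibrium. Ka = x²/(7.2e-05 − x).
Since Ka ≪ C₀, x ≈ √(Ka·C₀) = 1.39 × 10^-6 M.
(x/C₀ = 1.9% < 5%, so the approximation holds.)
pH = −log[H+] = −log(1.39 × 10^-6) = 5.86

pH = 5.86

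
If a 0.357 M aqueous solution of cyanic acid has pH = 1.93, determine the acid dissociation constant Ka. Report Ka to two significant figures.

[H+] = 10^(-1.93) = 1.17 × 10^-2 M
At equilibrium [HA] = 0.357 − 1.17 × 10^-2 = 3.45 × 10^-1 M
Ka = [H+][A-]/[HA] = (1.17 × 10^-2)² / 3.45 × 10^-1 = 4.0 × 10^-4

Ka = 4.0 × 10^-4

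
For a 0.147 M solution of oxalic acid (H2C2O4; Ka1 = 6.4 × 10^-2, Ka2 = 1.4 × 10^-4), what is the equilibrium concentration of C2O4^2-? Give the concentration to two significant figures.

1.4 × 10^-4 M

First ionization gives [H+] ≈ [HC2O4-] = 7.01 × 10^-2 M.
Second step: Ka2 = [H+][C2O4^2-]/[HC2O4-] ≈ [C2O4^2-] (since [H+] ≈ [HC2O4-]).
So [C2O4^2-] ≈ Ka2.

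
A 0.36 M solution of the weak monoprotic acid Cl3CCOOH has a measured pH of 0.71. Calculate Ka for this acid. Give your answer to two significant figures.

Ka = 2.3 × 10^-1

[H+] = 10^(-0.71) = 1.95 × 10^-1 M
At equilibrium [HA] = 0.36 − 1.95 × 10^-1 = 1.65 × 10^-1 M
Ka = [H+][A-]/[HA] = (1.95 × 10^-1)² / 1.65 × 10^-1 = 2.3 × 10^-1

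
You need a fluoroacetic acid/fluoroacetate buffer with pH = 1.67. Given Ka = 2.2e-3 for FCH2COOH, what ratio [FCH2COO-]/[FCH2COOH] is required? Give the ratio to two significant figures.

pKa = -log(2.2 × 10^-3) = 2.658
pH = pKa + log(r) ⇒ log(r) = 1.67 − 2.658 = -0.988
r = [FCH2COO-]/[FCH2COOH] = 10^(-0.988) = 0.103

ratio = 0.10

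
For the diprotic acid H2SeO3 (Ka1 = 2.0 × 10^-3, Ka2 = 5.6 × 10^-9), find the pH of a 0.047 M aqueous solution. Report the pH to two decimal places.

Ka1 ≫ Ka2, so treat the first dissociation as the only significant source of H+.
Ka1 = x²/(0.047 − x) = 2.0 × 10^-3
Solving the quadratic: x = (−Ka1 + √(Ka1² + 4·Ka1·C₀))/2 = 8.75 × 10^-3 M
pH = −log(8.75 × 10^-3) = 2.06

pH = 2.06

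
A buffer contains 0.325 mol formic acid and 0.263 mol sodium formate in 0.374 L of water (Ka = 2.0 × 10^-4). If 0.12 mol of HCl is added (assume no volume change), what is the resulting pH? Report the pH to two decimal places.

pH = 3.21

Added H+ converts HCOO- to HCOOH: HCOOH → 0.445 mol, HCOO- → 0.143 mol.
pKa = −log(2.0 × 10^-4) = 3.699
pH = pKa + log(n_HCOO-/n_HCOOH) = 3.699 + log(0.143/0.445) = 3.699 + (-0.493)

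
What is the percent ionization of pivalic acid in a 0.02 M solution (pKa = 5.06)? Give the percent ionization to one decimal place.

2.1%

(CH3)3CCOOH ⇌ (CH3)3CCOO- + H+; let x = [H+] at equilibrium.
Ka = 10^(−5.06) = 8.71 × 10^-6
x ≈ √(Ka·C₀) = √(8.71 × 10^-6 × 0.02) = 4.17 × 10^-4 M
Fraction ionized = 4.17 × 10^-4 / 0.02 = 0.0209 → 2.1%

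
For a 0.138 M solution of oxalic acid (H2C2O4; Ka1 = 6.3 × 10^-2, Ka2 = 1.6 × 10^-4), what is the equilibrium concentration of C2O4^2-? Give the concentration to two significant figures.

1.6 × 10^-4 M

First ionization gives [H+] ≈ [HC2O4-] = 6.69 × 10^-2 M.
Second step: Ka2 = [H+][C2O4^2-]/[HC2O4-] ≈ [C2O4^2-] (since [H+] ≈ [HC2O4-]).
So [C2O4^2-] ≈ Ka2.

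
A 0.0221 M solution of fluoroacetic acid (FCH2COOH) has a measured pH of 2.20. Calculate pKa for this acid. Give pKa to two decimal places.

[H+] = 10^(-2.20) = 6.31 × 10^-3 M
At equilibrium [HA] = 0.0221 − 6.31 × 10^-3 = 1.58 × 10^-2 M
Ka = [H+][A-]/[HA] = (6.31 × 10^-3)² / 1.58 × 10^-2 = 2.52 × 10^-3
pKa = -log(2.52 × 10^-3) = 2.60

pKa = 2.60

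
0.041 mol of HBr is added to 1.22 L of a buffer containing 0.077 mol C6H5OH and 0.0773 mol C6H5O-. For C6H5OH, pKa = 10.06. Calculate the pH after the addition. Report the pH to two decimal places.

Added H+ converts C6H5O- to C6H5OH: C6H5OH → 0.118 mol, C6H5O- → 0.0363 mol.
Henderson–Hasselbalch with mole ratio 0.0363/0.118: pH = 10.06 + (-0.512)

pH = 9.55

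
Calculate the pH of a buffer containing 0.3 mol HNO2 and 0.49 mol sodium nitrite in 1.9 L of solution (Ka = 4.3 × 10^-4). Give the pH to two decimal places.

pKa = −log(4.3 × 10^-4) = 3.367
Henderson–Hasselbalch: pH = pKa + log([NO2-]/[HNO2]) = 3.367 + log(0.49/0.3)
pH = 3.367 + (+0.213) = 3.58

pH = 3.58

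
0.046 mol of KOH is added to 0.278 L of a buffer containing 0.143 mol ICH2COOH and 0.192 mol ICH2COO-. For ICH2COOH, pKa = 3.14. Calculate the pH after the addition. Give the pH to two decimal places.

pH = 3.53

OH- converts ICH2COOH to ICH2COO-: ICH2COOH → 0.097 mol, ICH2COO- → 0.238 mol.
Henderson–Hasselbalch with mole ratio 0.238/0.097: pH = 3.14 + (+0.390)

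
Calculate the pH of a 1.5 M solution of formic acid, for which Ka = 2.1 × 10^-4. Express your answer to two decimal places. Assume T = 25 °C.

HCOOH ⇌ HCOO- + H+
From the ICE table, Ka = x²/(1.5 − x) = 2.1 × 10^-4.
Assume x ≪ 1.5: x ≈ √(2.1 × 10^-4 × 1.5) = 1.77 × 10^-2 M
pH = −log(1.77 × 10^-2) = 1.75

pH = 1.75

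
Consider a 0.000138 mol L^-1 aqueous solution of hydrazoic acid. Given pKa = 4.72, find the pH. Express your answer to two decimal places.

HN3 ⇌ N3- + H+
Ka = 10^(−4.72) = 1.91 × 10^-5
From the ICE table, Ka = [H+]²/(0.000138 − [H+]) = 1.91 × 10^-5.
Here C₀/Ka ≈ 7.23, so the small-[H+] approximation fails. Use the quadratic:
[H+] = [−1.91e-05 + √(1.91e-05² + 1.05e-08)]/2 = 4.27 × 10^-5 M
pH = −log[H+] = −log(4.27 × 10^-5) = 4.37

pH = 4.37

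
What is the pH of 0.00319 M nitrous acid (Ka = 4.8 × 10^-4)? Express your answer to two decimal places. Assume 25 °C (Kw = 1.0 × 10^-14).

HNO2 ⇌ NO2- + H+
From the ICE table, Ka = [H+]²/(0.00319 − [H+]) = 4.8 × 10^-4.
[H+] is not negligible relative to C₀; solve [H+]² + 0.00048·[H+] − 1.53e-06 = 0.
[H+] = (−Ka + √(Ka² + 4·Ka·C₀))/2 = 1.02 × 10^-3 M
pH = −log[H+] = −log(1.02 × 10^-3) = 2.99

pH = 2.99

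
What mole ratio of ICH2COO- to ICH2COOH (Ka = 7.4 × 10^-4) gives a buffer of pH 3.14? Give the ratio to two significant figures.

ratio = 1.0

pKa = -log(7.4 × 10^-4) = 3.131
pH = pKa + log(r) ⇒ log(r) = 3.14 − 3.131 = +0.009
r = [ICH2COO-]/[ICH2COOH] = 10^(+0.009) = 1.02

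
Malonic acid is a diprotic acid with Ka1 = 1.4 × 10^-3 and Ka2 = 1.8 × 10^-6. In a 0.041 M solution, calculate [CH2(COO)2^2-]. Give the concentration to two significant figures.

1.8 × 10^-6 M

First ionization gives [H+] ≈ [CH2(COOH)COO-] = 6.91 × 10^-3 M.
Second step: Ka2 = [H+][CH2(COO)2^2-]/[CH2(COOH)COO-] ≈ [CH2(COO)2^2-] (since [H+] ≈ [CH2(COOH)COO-]).
So [CH2(COO)2^2-] ≈ Ka2.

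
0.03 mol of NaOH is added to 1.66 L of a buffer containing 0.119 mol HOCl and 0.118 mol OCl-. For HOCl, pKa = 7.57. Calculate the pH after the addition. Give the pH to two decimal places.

After neutralization: n(HOCl) = 0.089 mol, n(OCl-) = 0.148 mol.
pH = pKa + log([A⁻]/[HA]) = 7.57 + log(0.148/0.089) = 7.57 +0.221

pH = 7.79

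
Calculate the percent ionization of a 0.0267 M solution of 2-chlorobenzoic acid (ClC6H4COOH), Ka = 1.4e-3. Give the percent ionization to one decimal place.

ClC6H4COOH ⇌ ClC6H4COO- + H+; let x = [H+] at equilibrium.
Solve x² + 0.0014x − 3.74e-05 = 0 → x = 5.45 × 10^-3 M
% ionization = x/C₀ × 100% = 5.45 × 10^-3/0.0267 × 100% = 20.4%

20.4%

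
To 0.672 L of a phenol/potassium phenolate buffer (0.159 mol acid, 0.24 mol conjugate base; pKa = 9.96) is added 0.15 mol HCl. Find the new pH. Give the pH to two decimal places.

pH = 9.42

Added H+ converts C6H5O- to C6H5OH: C6H5OH → 0.309 mol, C6H5O- → 0.09 mol.
pH = pKa + log(n_C6H5O-/n_C6H5OH) = 9.96 + log(0.09/0.309) = 9.96 + (-0.536)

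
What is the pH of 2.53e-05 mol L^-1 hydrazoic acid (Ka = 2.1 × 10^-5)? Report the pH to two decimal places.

pH = 4.83

HN3 ⇌ N3- + H+
From the ICE table, Ka = [H+]²/(2.53e-05 − [H+]) = 2.1 × 10^-5.
Here C₀/Ka ≈ 1.2, so the small-[H+] approximation fails. Use the quadratic:
[H+] = [−2.1e-05 + √(2.1e-05² + 2.13e-09)]/2 = 1.48 × 10^-5 M
pH = −log(1.48 × 10^-5) = 4.83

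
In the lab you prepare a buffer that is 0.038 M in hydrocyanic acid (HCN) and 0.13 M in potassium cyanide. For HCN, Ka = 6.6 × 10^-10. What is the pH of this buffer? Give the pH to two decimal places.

pH = 9.71

pKa = −log(6.6 × 10^-10) = 9.180
Henderson–Hasselbalch: pH = pKa + log([CN-]/[HCN]) = 9.180 + log(0.13/0.038)
pH = 9.180 + (+0.534) = 9.71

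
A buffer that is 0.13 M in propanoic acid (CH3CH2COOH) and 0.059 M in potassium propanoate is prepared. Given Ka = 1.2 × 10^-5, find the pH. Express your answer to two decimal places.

pH = 4.58

pKa = −log(1.2 × 10^-5) = 4.921
pH = pKa + log([A⁻]/[HA]) = 4.921 + log(0.059/0.13)
pH = 4.921 + (-0.343) = 4.58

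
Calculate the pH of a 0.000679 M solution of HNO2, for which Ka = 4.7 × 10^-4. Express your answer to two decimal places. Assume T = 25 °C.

HNO2 ⇌ NO2- + H+
From the ICE table, Ka = [H+]²/(0.000679 − [H+]) = 4.7 × 10^-4.
Here C₀/Ka ≈ 1.44, so the small-[H+] approximation fails. Use the quadratic:
[H+] = (−Ka + √(Ka² + 4·Ka·C₀))/2 = 3.77 × 10^-4 M
pH = −log(3.77 × 10^-4) = 3.42

pH = 3.42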